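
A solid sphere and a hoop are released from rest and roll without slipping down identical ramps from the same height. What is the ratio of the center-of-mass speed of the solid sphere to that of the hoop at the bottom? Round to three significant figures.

v_ratio ≈ 1.20

Each satisfies Mgh = ½(1+k)Mv² with k = I/(MR²), so v ∝ 1/√(1+k).
For the solid sphere k = 0.4; for the hoop k = 1.
v₁/v₂ = √((1+k₂)/(1+k₁)) = √(2/1.4) ≈ 1.20.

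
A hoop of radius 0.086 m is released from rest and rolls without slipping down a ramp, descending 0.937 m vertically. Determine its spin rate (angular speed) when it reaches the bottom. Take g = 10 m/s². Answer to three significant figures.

ω ≈ 35.6 rad/s

Here I = MR², so the shape factor k = I/(MR²) = 1.
Since it rolls without slipping, ω = v/R and KE = ½Mv² + ½Iω² = ½(1+k)Mv² = Mv².
Energy conservation Mgh = ½(1+k)Mv² gives v = √(2gh/(1+k)) = √(2 × 10 × 0.937 / 2) = 3.061 m/s.
Then ω = v/R = 3.061 / 0.086 ≈ 35.6 rad/s.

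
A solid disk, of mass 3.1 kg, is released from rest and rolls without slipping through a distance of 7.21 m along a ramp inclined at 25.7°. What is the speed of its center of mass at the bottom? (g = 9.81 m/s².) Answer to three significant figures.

Here I = (1/2)MR², so the shape factor k = I/(MR²) = 0.5.
The rolling condition ω = v/R makes the rotational term ½I(v/R)² = ½kMv², so KE_total = ½(1+k)Mv² = (3/4)Mv².
The vertical drop is h = L sinθ = 7.21 × sin25.7° = 3.127 m.
Setting Mgh = (3/4)Mv² gives v = √(2gh/(1+k)) = √(2·9.81·3.127/1.5) ≈ 6.40 m/s.

v ≈ 6.40 m/s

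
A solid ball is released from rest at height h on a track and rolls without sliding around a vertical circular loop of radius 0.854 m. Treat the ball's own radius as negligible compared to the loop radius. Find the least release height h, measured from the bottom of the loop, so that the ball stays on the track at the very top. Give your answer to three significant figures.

h_min ≈ 2.31 m

Here I = (2/5)MR², so the shape factor k = I/(MR²) = 0.4.
At the top, contact is just lost when gravity alone supplies the centripetal force: Mg = Mv_top²/r, i.e. v_top² = gr.
With ω = v/R, the kinetic energy at speed v is ½(1+k)Mv² = (7/10)Mv².
Energy conservation from release (height h) to the top (height 2r): Mgh = Mg(2r) + (7/10)M·gr.
Thus h_min = 2r + (1+k)r/2 = r(2 + 1.4/2) = 0.854 × 2.7 ≈ 2.31 m.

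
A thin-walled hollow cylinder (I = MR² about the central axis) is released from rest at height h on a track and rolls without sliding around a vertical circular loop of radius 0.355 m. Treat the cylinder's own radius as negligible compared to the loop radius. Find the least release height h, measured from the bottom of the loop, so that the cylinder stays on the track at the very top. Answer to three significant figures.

h_min ≈ 1.07 m

With I = MR², the ratio k = I/(MR²) is 1.
At the top of the loop, the minimum-contact condition is Mg = Mv_top²/r, so v_top² = gr.
With ω = v/R, the kinetic energy at speed v is ½(1+k)Mv² = Mv².
Energy conservation from release (height h) to the top (height 2r): Mgh = Mg(2r) + M·gr.
Thus h_min = 2r + (1+k)r/2 = r(2 + 2/2) = 0.355 × 3 ≈ 1.07 m.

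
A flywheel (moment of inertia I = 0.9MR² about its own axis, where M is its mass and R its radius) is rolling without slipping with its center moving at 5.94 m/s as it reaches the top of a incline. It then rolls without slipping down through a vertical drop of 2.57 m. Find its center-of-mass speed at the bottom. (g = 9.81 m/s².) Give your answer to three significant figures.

Here I = 0.9MR², so the shape factor k = I/(MR²) = 0.9.
The rolling condition ω = v/R makes the rotational term ½I(v/R)² = ½kMv², so KE_total = ½(1+k)Mv² = (19/20)Mv².
Energy conservation: (19/20)Mv₀² + Mgh = (19/20)Mv², so v² = v₀² + 2gh/(1+k).
v = √(5.94² + 2×9.81×2.57/1.9) = √61.82 ≈ 7.86 m/s.

v ≈ 7.86 m/s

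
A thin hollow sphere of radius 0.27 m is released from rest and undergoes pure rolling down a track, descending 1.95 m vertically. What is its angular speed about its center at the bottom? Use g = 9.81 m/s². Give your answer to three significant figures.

The moment of inertia is (2/3)MR², giving k ≡ I/(MR²) = 2/3.
Pure rolling means v = ωR; then KE = ½Mv² + ½I(v/R)² = ½(1+k)Mv² = (5/6)Mv².
Energy conservation Mgh = ½(1+k)Mv² gives v = √(2gh/(1+k)) = √(2 × 9.81 × 1.95 / 1.667) = 4.791 m/s.
The angular speed follows from ω = v/R = 4.791/0.27 ≈ 17.7 rad/s.

ω ≈ 17.7 rad/s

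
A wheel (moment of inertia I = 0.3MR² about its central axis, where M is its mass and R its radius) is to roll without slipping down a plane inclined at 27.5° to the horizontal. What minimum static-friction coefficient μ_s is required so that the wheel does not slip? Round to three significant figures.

For this body I = 0.3MR², i.e. k = I/(MR²) = 0.3.
Newton's second law down the slope: Mg sinθ − f = Ma. The torque equation fR = Iα (with α = a/R) gives f = kMa.
These give a = g sinθ/(1+k) and the required friction f = kMg sinθ/(1+k).
The normal force is N = Mg cosθ, so μ_min = f/N = k tanθ/(1+k).
μ_min = 0.3 × tan27.5° / 1.3 ≈ 0.120.

μ_min ≈ 0.120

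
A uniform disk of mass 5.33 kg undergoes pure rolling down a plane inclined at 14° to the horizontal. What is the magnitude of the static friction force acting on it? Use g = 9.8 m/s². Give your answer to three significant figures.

f ≈ 4.21 N

With I = (1/2)MR², the ratio k = I/(MR²) is 0.5.
Translational: Mg sinθ − f = Ma. Rotational about the CM: fR = Iα = kMRa, so f = kMa.
Combining, a = g sinθ/(1+k) and f = kMa = kMg sinθ/(1+k).
f = 0.5 × 5.33 × 9.8 × sin14° / 1.5 ≈ 4.21 N.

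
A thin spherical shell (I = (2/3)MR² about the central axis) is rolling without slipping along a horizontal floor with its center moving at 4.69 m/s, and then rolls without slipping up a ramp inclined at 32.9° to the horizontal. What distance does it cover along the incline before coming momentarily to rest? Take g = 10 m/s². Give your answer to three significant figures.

d ≈ 3.37 m

Here I = (2/3)MR², so the shape factor k = I/(MR²) = 2/3.
Since it rolls without slipping, ω = v/R and KE = ½Mv² + ½Iω² = ½(1+k)Mv² = (5/6)Mv².
Setting this equal to Mgh gives the vertical rise h = (1+k)v₀²/(2g) = 1.667×4.69²/(2×10) = 1.833 m.
Along the incline, d = h/sinθ = 1.833/sin32.9° ≈ 3.37 m.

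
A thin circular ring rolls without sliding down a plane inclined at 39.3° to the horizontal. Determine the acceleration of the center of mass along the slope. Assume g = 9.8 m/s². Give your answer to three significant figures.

With I = MR², the ratio k = I/(MR²) is 1.
Translational: Mg sinθ − f = Ma. Rotational about the CM: fR = Iα = kMRa, so f = kMa.
Eliminating f: Mg sinθ = (1+k)Ma, so a = g sinθ/(1+k) = 9.8 × sin39.3° / 2 ≈ 3.10 m/s².

a ≈ 3.10 m/s²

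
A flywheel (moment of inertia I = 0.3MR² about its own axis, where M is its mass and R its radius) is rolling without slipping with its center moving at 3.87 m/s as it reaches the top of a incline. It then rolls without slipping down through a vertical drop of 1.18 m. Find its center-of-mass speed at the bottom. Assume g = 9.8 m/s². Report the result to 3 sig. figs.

For this body I = 0.3MR², i.e. k = I/(MR²) = 0.3.
The rolling condition ω = v/R makes the rotational term ½I(v/R)² = ½kMv², so KE_total = ½(1+k)Mv² = (13/20)Mv².
Conserving energy between top and bottom: (13/20)Mv² = (13/20)Mv₀² + Mgh, hence v² = v₀² + 2gh/(1+k).
v = √(3.87² + 2×9.8×1.18/1.3) = √32.77 ≈ 5.72 m/s.

v ≈ 5.72 m/s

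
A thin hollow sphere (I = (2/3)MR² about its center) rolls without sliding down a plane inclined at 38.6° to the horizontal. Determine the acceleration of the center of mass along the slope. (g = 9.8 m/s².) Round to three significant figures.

For this body I = (2/3)MR², i.e. k = I/(MR²) = 2/3.
Newton's second law down the slope: Mg sinθ − f = Ma. The torque equation fR = Iα (with α = a/R) gives f = kMa.
Eliminating f: Mg sinθ = (1+k)Ma, so a = g sinθ/(1+k) = 9.8 × sin38.6° / 1.667 ≈ 3.67 m/s².

a ≈ 3.67 m/s²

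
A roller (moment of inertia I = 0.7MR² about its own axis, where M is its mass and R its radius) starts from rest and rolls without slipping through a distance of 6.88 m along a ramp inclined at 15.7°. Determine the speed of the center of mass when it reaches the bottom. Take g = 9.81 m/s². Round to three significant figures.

v ≈ 4.64 m/s

For this body I = 0.7MR², i.e. k = I/(MR²) = 0.7.
Pure rolling means v = ωR; then KE = ½Mv² + ½I(v/R)² = ½(1+k)Mv² = (17/20)Mv².
The vertical drop is h = L sinθ = 6.88 × sin15.7° = 1.862 m.
Setting Mgh = (17/20)Mv² gives v = √(2gh/(1+k)) = √(2·9.81·1.862/1.7) ≈ 4.64 m/s.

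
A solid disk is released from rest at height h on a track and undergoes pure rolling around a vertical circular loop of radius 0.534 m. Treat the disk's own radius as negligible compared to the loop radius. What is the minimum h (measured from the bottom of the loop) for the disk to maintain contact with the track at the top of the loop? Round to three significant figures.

The moment of inertia is (1/2)MR², giving k ≡ I/(MR²) = 0.5.
At the top of the loop, the minimum-contact condition is Mg = Mv_top²/r, so v_top² = gr.
With ω = v/R, the kinetic energy at speed v is ½(1+k)Mv² = (3/4)Mv².
Energy conservation from release (height h) to the top (height 2r): Mgh = Mg(2r) + (3/4)M·gr.
Thus h_min = 2r + (1+k)r/2 = r(2 + 1.5/2) = 0.534 × 2.75 ≈ 1.47 m.

h_min ≈ 1.47 m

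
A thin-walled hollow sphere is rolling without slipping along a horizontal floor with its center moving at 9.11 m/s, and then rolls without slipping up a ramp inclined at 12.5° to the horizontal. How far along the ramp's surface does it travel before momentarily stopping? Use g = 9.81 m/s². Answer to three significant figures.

d ≈ 32.6 m

With I = (2/3)MR², the ratio k = I/(MR²) is 2/3.
Rolling without slipping gives ω = v/R, so the total kinetic energy is ½Mv² + ½Iω² = ½(1+k)Mv² = (5/6)Mv².
Setting this equal to Mgh gives the vertical rise h = (1+k)v₀²/(2g) = 1.667×9.11²/(2×9.81) = 7.05 m.
The distance along the slope is d = h/sinθ = 7.05/sin12.5° ≈ 32.6 m.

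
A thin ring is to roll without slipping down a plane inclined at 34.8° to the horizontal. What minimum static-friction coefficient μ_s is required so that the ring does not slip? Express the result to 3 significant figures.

μ_min ≈ 0.348

Here I = MR², so the shape factor k = I/(MR²) = 1.
Newton's second law down the slope: Mg sinθ − f = Ma. The torque equation fR = Iα (with α = a/R) gives f = kMa.
These give a = g sinθ/(1+k) and the required friction f = kMg sinθ/(1+k).
The normal force is N = Mg cosθ, so μ_min = f/N = k tanθ/(1+k).
μ_min = 1 × tan34.8° / 2 ≈ 0.348.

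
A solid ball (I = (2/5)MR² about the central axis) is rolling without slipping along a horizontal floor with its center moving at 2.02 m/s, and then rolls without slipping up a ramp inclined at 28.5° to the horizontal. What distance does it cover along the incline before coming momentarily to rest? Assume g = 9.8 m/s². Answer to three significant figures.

For this body I = (2/5)MR², i.e. k = I/(MR²) = 0.4.
Since it rolls without slipping, ω = v/R and KE = ½Mv² + ½Iω² = ½(1+k)Mv² = (7/10)Mv².
Setting this equal to Mgh gives the vertical rise h = (1+k)v₀²/(2g) = 1.4×2.02²/(2×9.8) = 0.2915 m.
The distance along the slope is d = h/sinθ = 0.2915/sin28.5° ≈ 0.611 m.

d ≈ 0.611 m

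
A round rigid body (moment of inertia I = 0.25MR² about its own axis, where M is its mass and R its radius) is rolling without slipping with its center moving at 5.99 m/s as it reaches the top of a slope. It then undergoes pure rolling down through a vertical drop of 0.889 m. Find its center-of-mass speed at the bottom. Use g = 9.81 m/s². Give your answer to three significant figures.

With I = 0.25MR², the ratio k = I/(MR²) is 0.25.
Since it rolls without slipping, ω = v/R and KE = ½Mv² + ½Iω² = ½(1+k)Mv² = (5/8)Mv².
Energy conservation: (5/8)Mv₀² + Mgh = (5/8)Mv², so v² = v₀² + 2gh/(1+k).
v = √(5.99² + 2×9.81×0.889/1.25) = √49.83 ≈ 7.06 m/s.

v ≈ 7.06 m/s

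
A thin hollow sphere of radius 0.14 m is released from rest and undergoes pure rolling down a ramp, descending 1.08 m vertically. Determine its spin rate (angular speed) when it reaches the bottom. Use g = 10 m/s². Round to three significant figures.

For this body I = (2/3)MR², i.e. k = I/(MR²) = 2/3.
Pure rolling means v = ωR; then KE = ½Mv² + ½I(v/R)² = ½(1+k)Mv² = (5/6)Mv².
Energy conservation Mgh = ½(1+k)Mv² gives v = √(2gh/(1+k)) = √(2 × 10 × 1.08 / 1.667) = 3.6 m/s.
The angular speed follows from ω = v/R = 3.6/0.14 ≈ 25.7 rad/s.

ω ≈ 25.7 rad/s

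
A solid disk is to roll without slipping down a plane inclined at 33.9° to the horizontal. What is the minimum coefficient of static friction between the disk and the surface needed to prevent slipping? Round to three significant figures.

For this body I = (1/2)MR², i.e. k = I/(MR²) = 0.5.
Along the incline Mg sinθ − f = Ma, and torque about the center fR = Iα = kMR²(a/R) gives f = kMa.
These give a = g sinθ/(1+k) and the required friction f = kMg sinθ/(1+k).
The normal force is N = Mg cosθ, so μ_min = f/N = k tanθ/(1+k).
μ_min = 0.5 × tan33.9° / 1.5 ≈ 0.224.

μ_min ≈ 0.224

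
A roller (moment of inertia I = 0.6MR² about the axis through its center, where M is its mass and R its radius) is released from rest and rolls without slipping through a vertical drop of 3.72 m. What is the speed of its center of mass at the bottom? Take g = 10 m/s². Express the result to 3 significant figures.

v ≈ 6.82 m/s

With I = 0.6MR², the ratio k = I/(MR²) is 0.6.
The rolling condition ω = v/R makes the rotational term ½I(v/R)² = ½kMv², so KE_total = ½(1+k)Mv² = (4/5)Mv².
Energy conservation: Mgh = (4/5)Mv², so v = √(2gh/(1+k)) = √(2 × 10 × 3.72 / 1.6) ≈ 6.82 m/s.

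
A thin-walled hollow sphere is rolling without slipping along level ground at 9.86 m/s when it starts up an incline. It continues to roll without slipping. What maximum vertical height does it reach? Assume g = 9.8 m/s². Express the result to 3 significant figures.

Here I = (2/3)MR², so the shape factor k = I/(MR²) = 2/3.
Since it rolls without slipping, ω = v/R and KE = ½Mv² + ½Iω² = ½(1+k)Mv² = (5/6)Mv².
All of this converts to potential energy at the highest point: (5/6)Mv₀² = Mgh.
Thus h = (1+k)v₀²/(2g) = 1.667 × 9.86² / (2 × 9.8) ≈ 8.27 m.

h ≈ 8.27 m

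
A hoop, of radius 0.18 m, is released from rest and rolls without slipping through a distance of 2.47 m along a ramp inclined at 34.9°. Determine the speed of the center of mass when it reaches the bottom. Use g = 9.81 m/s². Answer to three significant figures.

The moment of inertia is MR², giving k ≡ I/(MR²) = 1.
Since it rolls without slipping, ω = v/R and KE = ½Mv² + ½Iω² = ½(1+k)Mv² = Mv².
The vertical drop is h = L sinθ = 2.47 × sin34.9° = 1.413 m.
Setting Mgh = Mv² gives v = √(2gh/(1+k)) = √(2·9.81·1.413/2) ≈ 3.72 m/s.

v ≈ 3.72 m/s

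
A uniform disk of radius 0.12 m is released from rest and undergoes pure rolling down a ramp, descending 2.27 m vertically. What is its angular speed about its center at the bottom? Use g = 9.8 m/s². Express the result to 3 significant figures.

For this body I = (1/2)MR², i.e. k = I/(MR²) = 0.5.
Pure rolling means v = ωR; then KE = ½Mv² + ½I(v/R)² = ½(1+k)Mv² = (3/4)Mv².
Energy conservation Mgh = ½(1+k)Mv² gives v = √(2gh/(1+k)) = √(2 × 9.8 × 2.27 / 1.5) = 5.446 m/s.
Then ω = v/R = 5.446 / 0.12 ≈ 45.4 rad/s.

ω ≈ 45.4 rad/s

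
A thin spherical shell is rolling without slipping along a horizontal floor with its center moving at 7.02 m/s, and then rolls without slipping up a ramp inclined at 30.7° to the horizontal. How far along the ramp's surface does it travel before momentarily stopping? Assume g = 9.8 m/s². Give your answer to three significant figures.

For this body I = (2/3)MR², i.e. k = I/(MR²) = 2/3.
Rolling without slipping gives ω = v/R, so the total kinetic energy is ½Mv² + ½Iω² = ½(1+k)Mv² = (5/6)Mv².
Setting this equal to Mgh gives the vertical rise h = (1+k)v₀²/(2g) = 1.667×7.02²/(2×9.8) = 4.191 m.
The distance along the slope is d = h/sinθ = 4.191/sin30.7° ≈ 8.21 m.

d ≈ 8.21 m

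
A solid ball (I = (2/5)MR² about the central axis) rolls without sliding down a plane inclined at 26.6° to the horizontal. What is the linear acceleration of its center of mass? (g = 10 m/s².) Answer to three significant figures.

a ≈ 3.20 m/s²

With I = (2/5)MR², the ratio k = I/(MR²) is 0.4.
Translational: Mg sinθ − f = Ma. Rotational about the CM: fR = Iα = kMRa, so f = kMa.
Eliminating f: Mg sinθ = (1+k)Ma, so a = g sinθ/(1+k) = 10 × sin26.6° / 1.4 ≈ 3.20 m/s².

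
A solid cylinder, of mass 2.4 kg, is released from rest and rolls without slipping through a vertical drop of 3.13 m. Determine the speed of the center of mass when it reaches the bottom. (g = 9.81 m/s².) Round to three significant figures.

For this body I = (1/2)MR², i.e. k = I/(MR²) = 0.5.
Rolling without slipping gives ω = v/R, so the total kinetic energy is ½Mv² + ½Iω² = ½(1+k)Mv² = (3/4)Mv².
Setting Mgh = (3/4)Mv² gives v = √(2gh/(1+k)) = √(2·9.81·3.13/1.5) ≈ 6.40 m/s.

v ≈ 6.40 m/s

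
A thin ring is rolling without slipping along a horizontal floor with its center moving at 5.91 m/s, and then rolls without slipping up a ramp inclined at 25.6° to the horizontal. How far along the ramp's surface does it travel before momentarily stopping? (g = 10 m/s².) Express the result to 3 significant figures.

d ≈ 8.08 m

Here I = MR², so the shape factor k = I/(MR²) = 1.
Since it rolls without slipping, ω = v/R and KE = ½Mv² + ½Iω² = ½(1+k)Mv² = Mv².
Setting this equal to Mgh gives the vertical rise h = (1+k)v₀²/(2g) = 2×5.91²/(2×10) = 3.493 m.
The distance along the slope is d = h/sinθ = 3.493/sin25.6° ≈ 8.08 m.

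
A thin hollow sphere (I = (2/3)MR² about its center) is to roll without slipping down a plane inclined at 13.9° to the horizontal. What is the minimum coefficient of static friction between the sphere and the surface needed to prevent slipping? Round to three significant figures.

μ_min ≈ 0.0990

The moment of inertia is (2/3)MR², giving k ≡ I/(MR²) = 2/3.
Translational: Mg sinθ − f = Ma. Rotational about the CM: fR = Iα = kMRa, so f = kMa.
These give a = g sinθ/(1+k) and the required friction f = kMg sinθ/(1+k).
With N = Mg cosθ, the no-slip condition f ≤ μN gives μ_min = f/N = k tanθ/(1+k).
μ_min = (2/3) × tan13.9° / 1.667 ≈ 0.0990.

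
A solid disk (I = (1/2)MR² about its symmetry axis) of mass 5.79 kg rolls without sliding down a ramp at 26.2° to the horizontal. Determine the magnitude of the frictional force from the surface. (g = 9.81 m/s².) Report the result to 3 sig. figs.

f ≈ 8.36 N

Here I = (1/2)MR², so the shape factor k = I/(MR²) = 0.5.
Along the incline Mg sinθ − f = Ma, and torque about the center fR = Iα = kMR²(a/R) gives f = kMa.
Combining, a = g sinθ/(1+k) and f = kMa = kMg sinθ/(1+k).
f = 0.5 × 5.79 × 9.81 × sin26.2° / 1.5 ≈ 8.36 N.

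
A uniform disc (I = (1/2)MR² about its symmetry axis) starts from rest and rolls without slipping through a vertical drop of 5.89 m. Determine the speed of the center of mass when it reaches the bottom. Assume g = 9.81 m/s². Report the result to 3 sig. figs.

v ≈ 8.78 m/s

With I = (1/2)MR², the ratio k = I/(MR²) is 0.5.
Since it rolls without slipping, ω = v/R and KE = ½Mv² + ½Iω² = ½(1+k)Mv² = (3/4)Mv².
Energy conservation: Mgh = (3/4)Mv², so v = √(2gh/(1+k)) = √(2 × 9.81 × 5.89 / 1.5) ≈ 8.78 m/s.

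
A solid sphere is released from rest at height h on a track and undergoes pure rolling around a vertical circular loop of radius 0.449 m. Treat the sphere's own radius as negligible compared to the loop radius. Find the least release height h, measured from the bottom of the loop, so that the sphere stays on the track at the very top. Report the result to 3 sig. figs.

The moment of inertia is (2/5)MR², giving k ≡ I/(MR²) = 0.4.
At the top of the loop, the minimum-contact condition is Mg = Mv_top²/r, so v_top² = gr.
With ω = v/R, the kinetic energy at speed v is ½(1+k)Mv² = (7/10)Mv².
Energy conservation from release (height h) to the top (height 2r): Mgh = Mg(2r) + (7/10)M·gr.
Thus h_min = 2r + (1+k)r/2 = r(2 + 1.4/2) = 0.449 × 2.7 ≈ 1.21 m.

h_min ≈ 1.21 m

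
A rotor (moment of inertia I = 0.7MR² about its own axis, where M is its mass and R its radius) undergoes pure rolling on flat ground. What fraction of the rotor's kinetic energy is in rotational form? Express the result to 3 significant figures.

fraction ≈ 0.412

The moment of inertia is 0.7MR², giving k ≡ I/(MR²) = 0.7.
With ω = v/R, KE_trans = ½Mv² and KE_rot = ½Iω² = ½kMv², so KE_total = ½(1+k)Mv².
The rotational fraction is therefore k/(1+k) = 0.7/1.7 ≈ 0.412.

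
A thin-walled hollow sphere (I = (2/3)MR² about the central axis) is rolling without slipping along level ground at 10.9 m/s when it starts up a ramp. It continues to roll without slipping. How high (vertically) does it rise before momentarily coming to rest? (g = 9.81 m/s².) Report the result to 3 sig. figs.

h ≈ 10.1 m

Here I = (2/3)MR², so the shape factor k = I/(MR²) = 2/3.
Rolling without slipping gives ω = v/R, so the total kinetic energy is ½Mv² + ½Iω² = ½(1+k)Mv² = (5/6)Mv².
All of this converts to potential energy at the highest point: (5/6)Mv₀² = Mgh.
Thus h = (1+k)v₀²/(2g) = 1.667 × 10.9² / (2 × 9.81) ≈ 10.1 m.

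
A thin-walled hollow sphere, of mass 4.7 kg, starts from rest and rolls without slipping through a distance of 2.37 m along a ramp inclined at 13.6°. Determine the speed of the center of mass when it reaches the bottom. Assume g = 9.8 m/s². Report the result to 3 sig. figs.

The moment of inertia is (2/3)MR², giving k ≡ I/(MR²) = 2/3.
The rolling condition ω = v/R makes the rotational term ½I(v/R)² = ½kMv², so KE_total = ½(1+k)Mv² = (5/6)Mv².
The vertical drop is h = L sinθ = 2.37 × sin13.6° = 0.5573 m.
Energy conservation: Mgh = (5/6)Mv², so v = √(2gh/(1+k)) = √(2 × 9.8 × 0.5573 / 1.667) ≈ 2.56 m/s.

v ≈ 2.56 m/s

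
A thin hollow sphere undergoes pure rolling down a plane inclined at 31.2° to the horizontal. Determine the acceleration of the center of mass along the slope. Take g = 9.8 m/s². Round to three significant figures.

a ≈ 3.05 m/s²

The moment of inertia is (2/3)MR², giving k ≡ I/(MR²) = 2/3.
Newton's second law down the slope: Mg sinθ − f = Ma. The torque equation fR = Iα (with α = a/R) gives f = kMa.
Eliminating f: Mg sinθ = (1+k)Ma, so a = g sinθ/(1+k) = 9.8 × sin31.2° / 1.667 ≈ 3.05 m/s².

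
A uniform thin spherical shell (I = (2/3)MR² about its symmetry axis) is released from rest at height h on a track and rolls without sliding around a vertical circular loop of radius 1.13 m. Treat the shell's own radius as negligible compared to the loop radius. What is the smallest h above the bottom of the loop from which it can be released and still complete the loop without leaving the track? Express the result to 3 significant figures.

h_min ≈ 3.20 m

Here I = (2/3)MR², so the shape factor k = I/(MR²) = 2/3.
At the top, contact is just lost when gravity alone supplies the centripetal force: Mg = Mv_top²/r, i.e. v_top² = gr.
With ω = v/R, the kinetic energy at speed v is ½(1+k)Mv² = (5/6)Mv².
Energy conservation from release (height h) to the top (height 2r): Mgh = Mg(2r) + (5/6)M·gr.
Thus h_min = 2r + (1+k)r/2 = r(2 + 1.667/2) = 1.13 × 2.833 ≈ 3.20 m.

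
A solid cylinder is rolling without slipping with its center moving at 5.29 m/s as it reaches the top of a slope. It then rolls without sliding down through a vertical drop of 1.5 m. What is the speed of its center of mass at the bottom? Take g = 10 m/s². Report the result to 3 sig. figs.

v ≈ 6.93 m/s

With I = (1/2)MR², the ratio k = I/(MR²) is 0.5.
The rolling condition ω = v/R makes the rotational term ½I(v/R)² = ½kMv², so KE_total = ½(1+k)Mv² = (3/4)Mv².
Conserving energy between top and bottom: (3/4)Mv² = (3/4)Mv₀² + Mgh, hence v² = v₀² + 2gh/(1+k).
v = √(5.29² + 2×10×1.5/1.5) = √47.98 ≈ 6.93 m/s.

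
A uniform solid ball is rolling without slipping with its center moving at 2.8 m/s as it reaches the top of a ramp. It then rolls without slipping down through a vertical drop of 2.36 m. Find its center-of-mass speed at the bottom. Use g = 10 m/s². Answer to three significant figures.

For this body I = (2/5)MR², i.e. k = I/(MR²) = 0.4.
The rolling condition ω = v/R makes the rotational term ½I(v/R)² = ½kMv², so KE_total = ½(1+k)Mv² = (7/10)Mv².
Energy conservation: (7/10)Mv₀² + Mgh = (7/10)Mv², so v² = v₀² + 2gh/(1+k).
v = √(2.8² + 2×10×2.36/1.4) = √41.55 ≈ 6.45 m/s.

v ≈ 6.45 m/s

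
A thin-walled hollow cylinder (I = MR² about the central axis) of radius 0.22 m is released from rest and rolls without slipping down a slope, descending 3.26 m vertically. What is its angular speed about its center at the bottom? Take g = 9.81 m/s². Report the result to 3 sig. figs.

The moment of inertia is MR², giving k ≡ I/(MR²) = 1.
The rolling condition ω = v/R makes the rotational term ½I(v/R)² = ½kMv², so KE_total = ½(1+k)Mv² = Mv².
Energy conservation Mgh = ½(1+k)Mv² gives v = √(2gh/(1+k)) = √(2 × 9.81 × 3.26 / 2) = 5.655 m/s.
Then ω = v/R = 5.655 / 0.22 ≈ 25.7 rad/s.

ω ≈ 25.7 rad/s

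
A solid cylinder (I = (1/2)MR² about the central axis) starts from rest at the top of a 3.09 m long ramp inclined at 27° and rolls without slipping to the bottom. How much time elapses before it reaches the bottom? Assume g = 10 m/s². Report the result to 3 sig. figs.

For this body I = (1/2)MR², i.e. k = I/(MR²) = 0.5.
Translational: Mg sinθ − f = Ma. Rotational about the CM: fR = Iα = kMRa, so f = kMa.
Hence a = g sinθ/(1+k) = 10×sin27°/1.5 = 3.027 m/s².
With constant a from rest, t = √(2L/a) = √(2·3.09/3.027) ≈ 1.43 s.

t ≈ 1.43 s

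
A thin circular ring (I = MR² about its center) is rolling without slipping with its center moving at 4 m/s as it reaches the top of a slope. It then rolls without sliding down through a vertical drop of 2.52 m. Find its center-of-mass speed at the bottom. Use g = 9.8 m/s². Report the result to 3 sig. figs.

For this body I = MR², i.e. k = I/(MR²) = 1.
The rolling condition ω = v/R makes the rotational term ½I(v/R)² = ½kMv², so KE_total = ½(1+k)Mv² = Mv².
Energy conservation: Mv₀² + Mgh = Mv², so v² = v₀² + 2gh/(1+k).
v = √(4² + 2×9.8×2.52/2) = √40.7 ≈ 6.38 m/s.

v ≈ 6.38 m/s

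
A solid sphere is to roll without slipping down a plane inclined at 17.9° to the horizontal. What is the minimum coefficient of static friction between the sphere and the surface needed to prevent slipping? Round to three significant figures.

Here I = (2/5)MR², so the shape factor k = I/(MR²) = 0.4.
Along the incline Mg sinθ − f = Ma, and torque about the center fR = Iα = kMR²(a/R) gives f = kMa.
These give a = g sinθ/(1+k) and the required friction f = kMg sinθ/(1+k).
With N = Mg cosθ, the no-slip condition f ≤ μN gives μ_min = f/N = k tanθ/(1+k).
μ_min = 0.4 × tan17.9° / 1.4 ≈ 0.0923.

μ_min ≈ 0.0923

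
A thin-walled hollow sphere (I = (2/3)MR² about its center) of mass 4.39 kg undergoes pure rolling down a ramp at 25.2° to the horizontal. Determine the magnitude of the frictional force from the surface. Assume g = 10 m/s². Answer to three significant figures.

f ≈ 7.48 N

Here I = (2/3)MR², so the shape factor k = I/(MR²) = 2/3.
Along the incline Mg sinθ − f = Ma, and torque about the center fR = Iα = kMR²(a/R) gives f = kMa.
Combining, a = g sinθ/(1+k) and f = kMa = kMg sinθ/(1+k).
f = (2/3) × 4.39 × 10 × sin25.2° / 1.667 ≈ 7.48 N.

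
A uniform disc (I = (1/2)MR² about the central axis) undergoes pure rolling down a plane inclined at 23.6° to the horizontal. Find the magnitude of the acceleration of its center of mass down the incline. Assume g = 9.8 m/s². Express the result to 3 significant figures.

a ≈ 2.62 m/s²

Here I = (1/2)MR², so the shape factor k = I/(MR²) = 0.5.
Translational: Mg sinθ − f = Ma. Rotational about the CM: fR = Iα = kMRa, so f = kMa.
Eliminating f: Mg sinθ = (1+k)Ma, so a = g sinθ/(1+k) = 9.8 × sin23.6° / 1.5 ≈ 2.62 m/s².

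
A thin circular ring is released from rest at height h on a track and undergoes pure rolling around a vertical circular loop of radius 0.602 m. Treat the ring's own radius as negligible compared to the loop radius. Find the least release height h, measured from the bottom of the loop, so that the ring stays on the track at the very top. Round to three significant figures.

Here I = MR², so the shape factor k = I/(MR²) = 1.
At the top, contact is just lost when gravity alone supplies the centripetal force: Mg = Mv_top²/r, i.e. v_top² = gr.
With ω = v/R, the kinetic energy at speed v is ½(1+k)Mv² = Mv².
Energy conservation from release (height h) to the top (height 2r): Mgh = Mg(2r) + M·gr.
Thus h_min = 2r + (1+k)r/2 = r(2 + 2/2) = 0.602 × 3 ≈ 1.81 m.

h_min ≈ 1.81 m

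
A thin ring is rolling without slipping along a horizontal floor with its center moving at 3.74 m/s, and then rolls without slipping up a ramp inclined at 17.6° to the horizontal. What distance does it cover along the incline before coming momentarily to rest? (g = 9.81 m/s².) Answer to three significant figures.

Here I = MR², so the shape factor k = I/(MR²) = 1.
Since it rolls without slipping, ω = v/R and KE = ½Mv² + ½Iω² = ½(1+k)Mv² = Mv².
Setting this equal to Mgh gives the vertical rise h = (1+k)v₀²/(2g) = 2×3.74²/(2×9.81) = 1.426 m.
The distance along the slope is d = h/sinθ = 1.426/sin17.6° ≈ 4.72 m.

d ≈ 4.72 m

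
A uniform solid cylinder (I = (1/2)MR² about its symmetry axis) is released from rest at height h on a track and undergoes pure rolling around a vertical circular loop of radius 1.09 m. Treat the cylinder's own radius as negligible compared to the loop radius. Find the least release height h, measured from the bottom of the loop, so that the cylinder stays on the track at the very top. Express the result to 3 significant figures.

The moment of inertia is (1/2)MR², giving k ≡ I/(MR²) = 0.5.
At the top of the loop, the minimum-contact condition is Mg = Mv_top²/r, so v_top² = gr.
With ω = v/R, the kinetic energy at speed v is ½(1+k)Mv² = (3/4)Mv².
Energy conservation from release (height h) to the top (height 2r): Mgh = Mg(2r) + (3/4)M·gr.
Thus h_min = 2r + (1+k)r/2 = r(2 + 1.5/2) = 1.09 × 2.75 ≈ 3.00 m.

h_min ≈ 3.00 m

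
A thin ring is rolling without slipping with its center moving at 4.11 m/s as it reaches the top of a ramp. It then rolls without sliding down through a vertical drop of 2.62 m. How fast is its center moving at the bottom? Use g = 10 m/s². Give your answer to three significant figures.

v ≈ 6.56 m/s

With I = MR², the ratio k = I/(MR²) is 1.
Rolling without slipping gives ω = v/R, so the total kinetic energy is ½Mv² + ½Iω² = ½(1+k)Mv² = Mv².
Energy conservation: Mv₀² + Mgh = Mv², so v² = v₀² + 2gh/(1+k).
v = √(4.11² + 2×10×2.62/2) = √43.09 ≈ 6.56 m/s.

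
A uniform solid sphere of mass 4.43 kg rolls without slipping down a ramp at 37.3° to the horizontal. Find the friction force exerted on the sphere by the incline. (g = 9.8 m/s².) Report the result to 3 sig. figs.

f ≈ 7.52 N

The moment of inertia is (2/5)MR², giving k ≡ I/(MR²) = 0.4.
Along the incline Mg sinθ − f = Ma, and torque about the center fR = Iα = kMR²(a/R) gives f = kMa.
Combining, a = g sinθ/(1+k) and f = kMa = kMg sinθ/(1+k).
f = 0.4 × 4.43 × 9.8 × sin37.3° / 1.4 ≈ 7.52 N.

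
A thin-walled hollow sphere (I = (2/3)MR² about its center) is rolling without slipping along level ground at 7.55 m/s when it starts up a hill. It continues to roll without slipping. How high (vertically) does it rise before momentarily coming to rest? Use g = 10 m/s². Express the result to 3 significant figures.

The moment of inertia is (2/3)MR², giving k ≡ I/(MR²) = 2/3.
The rolling condition ω = v/R makes the rotational term ½I(v/R)² = ½kMv², so KE_total = ½(1+k)Mv² = (5/6)Mv².
At the top the kinetic energy is zero, so (5/6)Mv₀² = Mgh.
Thus h = (1+k)v₀²/(2g) = 1.667 × 7.55² / (2 × 10) ≈ 4.75 m.

h ≈ 4.75 m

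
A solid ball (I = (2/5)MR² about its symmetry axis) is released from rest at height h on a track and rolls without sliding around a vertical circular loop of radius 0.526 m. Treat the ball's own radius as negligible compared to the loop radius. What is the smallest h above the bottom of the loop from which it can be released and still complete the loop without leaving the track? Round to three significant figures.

h_min ≈ 1.42 m

Here I = (2/5)MR², so the shape factor k = I/(MR²) = 0.4.
At the top of the loop, the minimum-contact condition is Mg = Mv_top²/r, so v_top² = gr.
With ω = v/R, the kinetic energy at speed v is ½(1+k)Mv² = (7/10)Mv².
Energy conservation from release (height h) to the top (height 2r): Mgh = Mg(2r) + (7/10)M·gr.
Thus h_min = 2r + (1+k)r/2 = r(2 + 1.4/2) = 0.526 × 2.7 ≈ 1.42 m.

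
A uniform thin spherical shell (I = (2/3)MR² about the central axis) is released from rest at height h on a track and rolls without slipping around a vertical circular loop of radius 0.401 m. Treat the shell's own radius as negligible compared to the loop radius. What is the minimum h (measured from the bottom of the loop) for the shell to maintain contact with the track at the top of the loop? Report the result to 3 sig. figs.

With I = (2/3)MR², the ratio k = I/(MR²) is 2/3.
At the top of the loop, the minimum-contact condition is Mg = Mv_top²/r, so v_top² = gr.
With ω = v/R, the kinetic energy at speed v is ½(1+k)Mv² = (5/6)Mv².
Energy conservation from release (height h) to the top (height 2r): Mgh = Mg(2r) + (5/6)M·gr.
Thus h_min = 2r + (1+k)r/2 = r(2 + 1.667/2) = 0.401 × 2.833 ≈ 1.14 m.

h_min ≈ 1.14 m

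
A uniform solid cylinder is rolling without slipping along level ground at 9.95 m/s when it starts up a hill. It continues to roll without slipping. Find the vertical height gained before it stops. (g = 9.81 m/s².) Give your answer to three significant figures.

With I = (1/2)MR², the ratio k = I/(MR²) is 0.5.
Rolling without slipping gives ω = v/R, so the total kinetic energy is ½Mv² + ½Iω² = ½(1+k)Mv² = (3/4)Mv².
At the top the kinetic energy is zero, so (3/4)Mv₀² = Mgh.
Thus h = (1+k)v₀²/(2g) = 1.5 × 9.95² / (2 × 9.81) ≈ 7.57 m.

h ≈ 7.57 m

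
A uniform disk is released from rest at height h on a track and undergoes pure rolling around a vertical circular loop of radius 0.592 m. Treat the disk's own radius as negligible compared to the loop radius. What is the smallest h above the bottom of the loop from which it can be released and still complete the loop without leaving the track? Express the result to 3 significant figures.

The moment of inertia is (1/2)MR², giving k ≡ I/(MR²) = 0.5.
At the top, contact is just lost when gravity alone supplies the centripetal force: Mg = Mv_top²/r, i.e. v_top² = gr.
With ω = v/R, the kinetic energy at speed v is ½(1+k)Mv² = (3/4)Mv².
Energy conservation from release (height h) to the top (height 2r): Mgh = Mg(2r) + (3/4)M·gr.
Thus h_min = 2r + (1+k)r/2 = r(2 + 1.5/2) = 0.592 × 2.75 ≈ 1.63 m.

h_min ≈ 1.63 m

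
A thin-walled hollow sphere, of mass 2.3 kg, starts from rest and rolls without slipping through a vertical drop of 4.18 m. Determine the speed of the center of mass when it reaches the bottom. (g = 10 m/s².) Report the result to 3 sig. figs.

The moment of inertia is (2/3)MR², giving k ≡ I/(MR²) = 2/3.
Rolling without slipping gives ω = v/R, so the total kinetic energy is ½Mv² + ½Iω² = ½(1+k)Mv² = (5/6)Mv².
Energy conservation: Mgh = (5/6)Mv², so v = √(2gh/(1+k)) = √(2 × 10 × 4.18 / 1.667) ≈ 7.08 m/s.

v ≈ 7.08 m/s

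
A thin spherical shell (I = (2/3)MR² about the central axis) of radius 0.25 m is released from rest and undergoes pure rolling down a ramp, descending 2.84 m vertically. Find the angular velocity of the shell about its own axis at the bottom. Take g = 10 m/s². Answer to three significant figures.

For this body I = (2/3)MR², i.e. k = I/(MR²) = 2/3.
Pure rolling means v = ωR; then KE = ½Mv² + ½I(v/R)² = ½(1+k)Mv² = (5/6)Mv².
Energy conservation Mgh = ½(1+k)Mv² gives v = √(2gh/(1+k)) = √(2 × 10 × 2.84 / 1.667) = 5.838 m/s.
The angular speed follows from ω = v/R = 5.838/0.25 ≈ 23.4 rad/s.

ω ≈ 23.4 rad/s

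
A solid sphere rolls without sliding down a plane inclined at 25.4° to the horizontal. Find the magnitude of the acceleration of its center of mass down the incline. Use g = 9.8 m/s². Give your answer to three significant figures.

For this body I = (2/5)MR², i.e. k = I/(MR²) = 0.4.
Translational: Mg sinθ − f = Ma. Rotational about the CM: fR = Iα = kMRa, so f = kMa.
Eliminating f: Mg sinθ = (1+k)Ma, so a = g sinθ/(1+k) = 9.8 × sin25.4° / 1.4 ≈ 3.00 m/s².

a ≈ 3.00 m/s²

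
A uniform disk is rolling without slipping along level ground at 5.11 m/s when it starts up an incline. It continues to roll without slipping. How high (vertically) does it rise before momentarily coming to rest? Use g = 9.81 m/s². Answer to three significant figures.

The moment of inertia is (1/2)MR², giving k ≡ I/(MR²) = 0.5.
Since it rolls without slipping, ω = v/R and KE = ½Mv² + ½Iω² = ½(1+k)Mv² = (3/4)Mv².
All of this converts to potential energy at the highest point: (3/4)Mv₀² = Mgh.
Thus h = (1+k)v₀²/(2g) = 1.5 × 5.11² / (2 × 9.81) ≈ 2.00 m.

h ≈ 2.00 m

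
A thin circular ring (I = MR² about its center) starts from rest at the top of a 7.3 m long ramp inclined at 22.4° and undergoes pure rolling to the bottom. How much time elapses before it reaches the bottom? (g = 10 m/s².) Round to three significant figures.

t ≈ 2.77 s

With I = MR², the ratio k = I/(MR²) is 1.
Along the incline Mg sinθ − f = Ma, and torque about the center fR = Iα = kMR²(a/R) gives f = kMa.
Hence a = g sinθ/(1+k) = 10×sin22.4°/2 = 1.905 m/s².
Starting from rest, L = ½at², so t = √(2L/a) = √(2×7.3/1.905) ≈ 2.77 s.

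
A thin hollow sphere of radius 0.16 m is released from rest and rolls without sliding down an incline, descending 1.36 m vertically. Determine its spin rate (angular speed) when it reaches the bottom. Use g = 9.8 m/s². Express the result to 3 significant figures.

ω ≈ 25.0 rad/s

With I = (2/3)MR², the ratio k = I/(MR²) is 2/3.
The rolling condition ω = v/R makes the rotational term ½I(v/R)² = ½kMv², so KE_total = ½(1+k)Mv² = (5/6)Mv².
Energy conservation Mgh = ½(1+k)Mv² gives v = √(2gh/(1+k)) = √(2 × 9.8 × 1.36 / 1.667) = 3.999 m/s.
Then ω = v/R = 3.999 / 0.16 ≈ 25.0 rad/s.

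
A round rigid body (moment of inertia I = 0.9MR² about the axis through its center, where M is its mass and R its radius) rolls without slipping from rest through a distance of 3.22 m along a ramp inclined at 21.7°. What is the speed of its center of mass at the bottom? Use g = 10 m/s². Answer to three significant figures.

v ≈ 3.54 m/s

For this body I = 0.9MR², i.e. k = I/(MR²) = 0.9.
Since it rolls without slipping, ω = v/R and KE = ½Mv² + ½Iω² = ½(1+k)Mv² = (19/20)Mv².
The vertical drop is h = L sinθ = 3.22 × sin21.7° = 1.191 m.
Energy conservation: Mgh = (19/20)Mv², so v = √(2gh/(1+k)) = √(2 × 10 × 1.191 / 1.9) ≈ 3.54 m/s.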